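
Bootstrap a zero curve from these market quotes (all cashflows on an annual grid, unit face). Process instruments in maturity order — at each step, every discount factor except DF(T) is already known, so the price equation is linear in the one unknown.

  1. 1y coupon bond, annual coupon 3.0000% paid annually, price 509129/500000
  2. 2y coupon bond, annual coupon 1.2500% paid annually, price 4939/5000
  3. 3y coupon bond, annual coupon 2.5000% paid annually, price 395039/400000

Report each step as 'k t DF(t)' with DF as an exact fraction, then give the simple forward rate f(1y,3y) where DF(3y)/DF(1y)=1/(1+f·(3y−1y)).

1 1 4943/5000
2 2 4817/5000
3 3 9159/10000
f(1y,3y) = ((4943/5000)/(9159/10000) − 1)/(2) = 727/18318 ≈ 3.9688%

step 1 [1y] bond c/1=3/100: DF=(509129/500000 − 3/100·(0))/(1+3/100) = 4943/5000 ≈ 0.988600
step 2 [2y] bond c/1=1/80: DF=(4939/5000 − 1/80·(0.988600))/(1+1/80) = 4817/5000 ≈ 0.963400
step 3 [3y] bond c/1=1/40: DF=(395039/400000 − 1/40·(0.988600+0.963400))/(1+1/40) = 9159/10000 ≈ 0.915900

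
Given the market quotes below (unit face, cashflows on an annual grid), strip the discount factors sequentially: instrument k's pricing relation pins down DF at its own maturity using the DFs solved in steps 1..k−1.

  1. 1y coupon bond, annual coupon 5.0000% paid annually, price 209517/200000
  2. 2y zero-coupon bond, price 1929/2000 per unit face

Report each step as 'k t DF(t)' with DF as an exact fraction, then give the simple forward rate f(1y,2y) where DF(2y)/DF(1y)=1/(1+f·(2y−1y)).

1 1 9977/10000
2 2 1929/2000
f(1y,2y) = ((9977/10000)/(1929/2000) − 1)/(1) = 332/9645 ≈ 3.4422%

step 1 [1y] bond c/1=1/20: DF=(209517/200000 − 1/20·(0))/(1+1/20) = 9977/10000 ≈ 0.997700
step 2 [2y] zero: DF = P = 1929/2000 ≈ 0.964500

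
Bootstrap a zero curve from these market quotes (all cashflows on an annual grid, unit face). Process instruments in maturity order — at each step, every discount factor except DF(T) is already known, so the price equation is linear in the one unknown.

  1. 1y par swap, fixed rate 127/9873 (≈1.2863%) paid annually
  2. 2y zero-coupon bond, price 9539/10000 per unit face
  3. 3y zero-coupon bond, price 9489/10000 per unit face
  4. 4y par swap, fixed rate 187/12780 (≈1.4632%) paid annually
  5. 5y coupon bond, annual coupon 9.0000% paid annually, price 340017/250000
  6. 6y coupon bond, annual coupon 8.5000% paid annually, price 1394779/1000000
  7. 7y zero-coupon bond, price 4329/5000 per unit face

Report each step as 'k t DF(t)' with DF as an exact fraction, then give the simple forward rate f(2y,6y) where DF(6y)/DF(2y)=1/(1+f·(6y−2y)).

1 1 9873/10000
2 2 9539/10000
3 3 9489/10000
4 4 9439/10000
5 5 582/625
6 6 4561/5000
7 7 4329/5000
f(2y,6y) = ((9539/10000)/(4561/5000) − 1)/(4) = 417/36488 ≈ 1.1428%

step 1 [1y] swap r/1=127/9873: DF=(1 − 127/9873·(0))/(1+127/9873) = 9873/10000 ≈ 0.987300
step 2 [2y] zero: DF = P = 9539/10000 ≈ 0.953900
step 3 [3y] zero: DF = P = 9489/10000 ≈ 0.948900
step 4 [4y] swap r/1=187/12780: DF=(1 − 187/12780·(0.987300+0.953900+0.948900))/(1+187/12780) = 9439/10000 ≈ 0.943900
step 5 [5y] bond c/1=9/100: DF=(340017/250000 − 9/100·(0.987300+0.953900+0.948900+0.943900))/(1+9/100) = 582/625 ≈ 0.931200
step 6 [6y] bond c/1=17/200: DF=(1394779/1000000 − 17/200·(0.987300+0.953900+0.948900+0.943900+0.931200))/(1+17/200) = 4561/5000 ≈ 0.912200
step 7 [7y] zero: DF = P = 4329/5000 ≈ 0.865800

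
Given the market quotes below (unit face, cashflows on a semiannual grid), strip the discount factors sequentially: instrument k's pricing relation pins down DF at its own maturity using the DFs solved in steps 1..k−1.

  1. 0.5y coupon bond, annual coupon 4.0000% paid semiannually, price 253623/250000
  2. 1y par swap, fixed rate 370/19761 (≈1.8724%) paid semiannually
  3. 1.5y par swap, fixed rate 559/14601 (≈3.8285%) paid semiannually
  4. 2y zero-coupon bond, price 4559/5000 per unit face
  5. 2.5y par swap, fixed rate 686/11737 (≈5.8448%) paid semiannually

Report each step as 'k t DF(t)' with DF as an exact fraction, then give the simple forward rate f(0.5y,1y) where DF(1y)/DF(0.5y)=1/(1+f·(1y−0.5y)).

step 1 [0.5y] bond c/2=1/50: DF=(253623/250000 − 1/50·(0))/(1+1/50) = 4973/5000 ≈ 0.994600
step 2 [1y] swap r/2=185/19761: DF=(1 − 185/19761·(0.994600))/(1+185/19761) = 1963/2000 ≈ 0.981500
step 3 [1.5y] swap r/2=559/29202: DF=(1 − 559/29202·(0.994600+0.981500))/(1+559/29202) = 9441/10000 ≈ 0.944100
step 4 [2y] zero: DF = P = 4559/5000 ≈ 0.911800
step 5 [2.5y] swap r/2=343/11737: DF=(1 − 343/11737·(0.994600+0.981500+0.944100+0.911800))/(1+343/11737) = 2157/2500 ≈ 0.862800

1 1/2 4973/5000
2 1 1963/2000
3 3/2 9441/10000
4 2 4559/5000
5 5/2 2157/2500
f(0.5y,1y) = ((4973/5000)/(1963/2000) − 1)/(1/2) = 262/9815 ≈ 2.6694%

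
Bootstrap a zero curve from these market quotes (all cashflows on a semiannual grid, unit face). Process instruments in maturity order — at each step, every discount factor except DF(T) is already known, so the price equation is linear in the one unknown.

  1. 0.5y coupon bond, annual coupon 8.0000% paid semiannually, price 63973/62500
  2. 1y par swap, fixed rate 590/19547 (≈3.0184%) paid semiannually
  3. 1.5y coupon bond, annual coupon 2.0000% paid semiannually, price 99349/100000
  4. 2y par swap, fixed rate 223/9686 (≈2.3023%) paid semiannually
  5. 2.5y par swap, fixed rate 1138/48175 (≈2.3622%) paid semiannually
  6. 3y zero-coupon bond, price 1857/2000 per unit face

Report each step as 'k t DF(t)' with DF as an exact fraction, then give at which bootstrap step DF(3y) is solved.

1 1/2 4921/5000
2 1 1941/2000
3 3/2 9643/10000
4 2 4777/5000
5 5/2 9431/10000
6 3 1857/2000
DF(3y) is solved at step 6

step 1 [0.5y] bond c/2=1/25: DF=(63973/62500 − 1/25·(0))/(1+1/25) = 4921/5000 ≈ 0.984200
step 2 [1y] swap r/2=295/19547: DF=(1 − 295/19547·(0.984200))/(1+295/19547) = 1941/2000 ≈ 0.970500
step 3 [1.5y] bond c/2=1/100: DF=(99349/100000 − 1/100·(0.984200+0.970500))/(1+1/100) = 9643/10000 ≈ 0.964300
step 4 [2y] swap r/2=223/19372: DF=(1 − 223/19372·(0.984200+0.970500+0.964300))/(1+223/19372) = 4777/5000 ≈ 0.955400
step 5 [2.5y] swap r/2=569/48175: DF=(1 − 569/48175·(0.984200+0.970500+0.964300+0.955400))/(1+569/48175) = 9431/10000 ≈ 0.943100
step 6 [3y] zero: DF = P = 1857/2000 ≈ 0.928500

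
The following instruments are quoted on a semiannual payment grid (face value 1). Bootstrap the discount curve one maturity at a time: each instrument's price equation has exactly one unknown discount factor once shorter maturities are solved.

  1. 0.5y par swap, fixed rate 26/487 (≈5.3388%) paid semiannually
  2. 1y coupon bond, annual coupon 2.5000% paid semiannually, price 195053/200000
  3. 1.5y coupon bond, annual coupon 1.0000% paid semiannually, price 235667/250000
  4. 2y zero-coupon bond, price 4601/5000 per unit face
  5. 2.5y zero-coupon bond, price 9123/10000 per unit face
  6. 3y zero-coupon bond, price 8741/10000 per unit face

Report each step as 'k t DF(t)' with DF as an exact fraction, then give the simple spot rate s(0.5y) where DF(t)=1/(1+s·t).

step 1 [0.5y] swap r/2=13/487: DF=(1 − 13/487·(0))/(1+13/487) = 487/500 ≈ 0.974000
step 2 [1y] bond c/2=1/80: DF=(195053/200000 − 1/80·(0.974000))/(1+1/80) = 1189/1250 ≈ 0.951200
step 3 [1.5y] bond c/2=1/200: DF=(235667/250000 − 1/200·(0.974000+0.951200))/(1+1/200) = 2321/2500 ≈ 0.928400
step 4 [2y] zero: DF = P = 4601/5000 ≈ 0.920200
step 5 [2.5y] zero: DF = P = 9123/10000 ≈ 0.912300
step 6 [3y] zero: DF = P = 8741/10000 ≈ 0.874100

1 1/2 487/500
2 1 1189/1250
3 3/2 2321/2500
4 2 4601/5000
5 5/2 9123/10000
6 3 8741/10000
s(0.5y) = (1/(487/500) − 1)/(1/2) = 26/487 ≈ 5.3388%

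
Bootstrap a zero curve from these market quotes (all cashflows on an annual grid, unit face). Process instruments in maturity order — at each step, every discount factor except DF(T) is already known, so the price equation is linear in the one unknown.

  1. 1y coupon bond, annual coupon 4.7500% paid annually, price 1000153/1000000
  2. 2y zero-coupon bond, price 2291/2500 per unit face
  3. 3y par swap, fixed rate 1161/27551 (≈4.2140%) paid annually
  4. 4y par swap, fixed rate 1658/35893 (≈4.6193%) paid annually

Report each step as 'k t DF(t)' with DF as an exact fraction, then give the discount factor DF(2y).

1 1 2387/2500
2 2 2291/2500
3 3 8839/10000
4 4 4171/5000
DF(2y) = 2291/2500 ≈ 0.916400

step 1 [1y] bond c/1=19/400: DF=(1000153/1000000 − 19/400·(0))/(1+19/400) = 2387/2500 ≈ 0.954800
step 2 [2y] zero: DF = P = 2291/2500 ≈ 0.916400
step 3 [3y] swap r/1=1161/27551: DF=(1 − 1161/27551·(0.954800+0.916400))/(1+1161/27551) = 8839/10000 ≈ 0.883900
step 4 [4y] swap r/1=1658/35893: DF=(1 − 1658/35893·(0.954800+0.916400+0.883900))/(1+1658/35893) = 4171/5000 ≈ 0.834200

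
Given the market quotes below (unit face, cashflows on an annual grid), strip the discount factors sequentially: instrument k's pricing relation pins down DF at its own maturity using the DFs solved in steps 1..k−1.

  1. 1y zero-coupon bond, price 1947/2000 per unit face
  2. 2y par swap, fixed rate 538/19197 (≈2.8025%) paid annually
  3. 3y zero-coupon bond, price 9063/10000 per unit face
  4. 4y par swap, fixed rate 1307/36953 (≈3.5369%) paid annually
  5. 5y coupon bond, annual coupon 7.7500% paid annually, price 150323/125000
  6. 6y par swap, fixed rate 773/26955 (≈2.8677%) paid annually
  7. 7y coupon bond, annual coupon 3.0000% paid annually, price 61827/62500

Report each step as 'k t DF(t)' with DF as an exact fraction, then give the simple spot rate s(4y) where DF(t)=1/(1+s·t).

1 1 1947/2000
2 2 4731/5000
3 3 9063/10000
4 4 8693/10000
5 5 8503/10000
6 6 4227/5000
7 7 4017/5000
s(4y) = (1/(8693/10000) − 1)/(4) = 1307/34772 ≈ 3.7588%

step 1 [1y] zero: DF = P = 1947/2000 ≈ 0.973500
step 2 [2y] swap r/1=538/19197: DF=(1 − 538/19197·(0.973500))/(1+538/19197) = 4731/5000 ≈ 0.946200
step 3 [3y] zero: DF = P = 9063/10000 ≈ 0.906300
step 4 [4y] swap r/1=1307/36953: DF=(1 − 1307/36953·(0.973500+0.946200+0.906300))/(1+1307/36953) = 8693/10000 ≈ 0.869300
step 5 [5y] bond c/1=31/400: DF=(150323/125000 − 31/400·(0.973500+0.946200+0.906300+0.869300))/(1+31/400) = 8503/10000 ≈ 0.850300
step 6 [6y] swap r/1=773/26955: DF=(1 − 773/26955·(0.973500+0.946200+0.906300+0.869300+0.850300))/(1+773/26955) = 4227/5000 ≈ 0.845400
step 7 [7y] bond c/1=3/100: DF=(61827/62500 − 3/100·(0.973500+0.946200+0.906300+0.869300+0.850300+0.845400))/(1+3/100) = 4017/5000 ≈ 0.803400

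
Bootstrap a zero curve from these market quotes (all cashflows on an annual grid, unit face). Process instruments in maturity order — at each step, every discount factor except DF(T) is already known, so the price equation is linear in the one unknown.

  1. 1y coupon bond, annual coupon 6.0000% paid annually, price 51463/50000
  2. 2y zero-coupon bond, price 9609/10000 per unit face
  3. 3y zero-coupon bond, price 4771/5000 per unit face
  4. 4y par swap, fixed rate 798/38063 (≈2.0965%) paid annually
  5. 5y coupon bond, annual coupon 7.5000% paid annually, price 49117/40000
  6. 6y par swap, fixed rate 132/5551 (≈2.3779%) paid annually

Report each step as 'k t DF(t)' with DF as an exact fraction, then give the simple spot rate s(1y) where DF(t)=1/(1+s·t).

1 1 971/1000
2 2 9609/10000
3 3 4771/5000
4 4 4601/5000
5 5 8767/10000
6 6 217/250
s(1y) = (1/(971/1000) − 1)/(1) = 29/971 ≈ 2.9866%

step 1 [1y] bond c/1=3/50: DF=(51463/50000 − 3/50·(0))/(1+3/50) = 971/1000 ≈ 0.971000
step 2 [2y] zero: DF = P = 9609/10000 ≈ 0.960900
step 3 [3y] zero: DF = P = 4771/5000 ≈ 0.954200
step 4 [4y] swap r/1=798/38063: DF=(1 − 798/38063·(0.971000+0.960900+0.954200))/(1+798/38063) = 4601/5000 ≈ 0.920200
step 5 [5y] bond c/1=3/40: DF=(49117/40000 − 3/40·(0.971000+0.960900+0.954200+0.920200))/(1+3/40) = 8767/10000 ≈ 0.876700
step 6 [6y] swap r/1=132/5551: DF=(1 − 132/5551·(0.971000+0.960900+0.954200+0.920200+0.876700))/(1+132/5551) = 217/250 ≈ 0.868000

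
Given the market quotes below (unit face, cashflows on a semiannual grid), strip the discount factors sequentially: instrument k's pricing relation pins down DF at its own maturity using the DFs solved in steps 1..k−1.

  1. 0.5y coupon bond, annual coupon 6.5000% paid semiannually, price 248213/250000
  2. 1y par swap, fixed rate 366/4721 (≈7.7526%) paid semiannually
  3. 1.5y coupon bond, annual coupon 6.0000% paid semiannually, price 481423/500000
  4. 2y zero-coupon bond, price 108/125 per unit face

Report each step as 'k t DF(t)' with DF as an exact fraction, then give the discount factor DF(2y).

1 1/2 601/625
2 1 2317/2500
3 3/2 4399/5000
4 2 108/125
DF(2y) = 108/125 ≈ 0.864000

step 1 [0.5y] bond c/2=13/400: DF=(248213/250000 − 13/400·(0))/(1+13/400) = 601/625 ≈ 0.961600
step 2 [1y] swap r/2=183/4721: DF=(1 − 183/4721·(0.961600))/(1+183/4721) = 2317/2500 ≈ 0.926800
step 3 [1.5y] bond c/2=3/100: DF=(481423/500000 − 3/100·(0.961600+0.926800))/(1+3/100) = 4399/5000 ≈ 0.879800
step 4 [2y] zero: DF = P = 108/125 ≈ 0.864000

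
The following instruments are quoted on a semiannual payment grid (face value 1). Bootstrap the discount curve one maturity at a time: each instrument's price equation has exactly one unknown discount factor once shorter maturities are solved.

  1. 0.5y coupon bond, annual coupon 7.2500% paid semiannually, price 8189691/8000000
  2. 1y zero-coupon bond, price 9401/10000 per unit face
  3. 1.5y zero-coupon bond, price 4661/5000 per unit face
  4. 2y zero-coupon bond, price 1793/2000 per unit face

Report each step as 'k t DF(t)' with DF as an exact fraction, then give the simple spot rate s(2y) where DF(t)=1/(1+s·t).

step 1 [0.5y] bond c/2=29/800: DF=(8189691/8000000 − 29/800·(0))/(1+29/800) = 9879/10000 ≈ 0.987900
step 2 [1y] zero: DF = P = 9401/10000 ≈ 0.940100
step 3 [1.5y] zero: DF = P = 4661/5000 ≈ 0.932200
step 4 [2y] zero: DF = P = 1793/2000 ≈ 0.896500

1 1/2 9879/10000
2 1 9401/10000
3 3/2 4661/5000
4 2 1793/2000
s(2y) = (1/(1793/2000) − 1)/(2) = 207/3586 ≈ 5.7724%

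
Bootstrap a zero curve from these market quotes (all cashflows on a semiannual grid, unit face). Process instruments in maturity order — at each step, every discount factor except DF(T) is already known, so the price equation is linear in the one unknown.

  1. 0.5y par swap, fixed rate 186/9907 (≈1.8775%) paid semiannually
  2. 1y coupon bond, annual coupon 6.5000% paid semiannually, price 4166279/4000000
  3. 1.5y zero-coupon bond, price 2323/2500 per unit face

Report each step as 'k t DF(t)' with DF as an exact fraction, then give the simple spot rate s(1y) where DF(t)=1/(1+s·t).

step 1 [0.5y] swap r/2=93/9907: DF=(1 − 93/9907·(0))/(1+93/9907) = 9907/10000 ≈ 0.990700
step 2 [1y] bond c/2=13/400: DF=(4166279/4000000 − 13/400·(0.990700))/(1+13/400) = 611/625 ≈ 0.977600
step 3 [1.5y] zero: DF = P = 2323/2500 ≈ 0.929200

1 1/2 9907/10000
2 1 611/625
3 3/2 2323/2500
s(1y) = (1/(611/625) − 1)/(1) = 14/611 ≈ 2.2913%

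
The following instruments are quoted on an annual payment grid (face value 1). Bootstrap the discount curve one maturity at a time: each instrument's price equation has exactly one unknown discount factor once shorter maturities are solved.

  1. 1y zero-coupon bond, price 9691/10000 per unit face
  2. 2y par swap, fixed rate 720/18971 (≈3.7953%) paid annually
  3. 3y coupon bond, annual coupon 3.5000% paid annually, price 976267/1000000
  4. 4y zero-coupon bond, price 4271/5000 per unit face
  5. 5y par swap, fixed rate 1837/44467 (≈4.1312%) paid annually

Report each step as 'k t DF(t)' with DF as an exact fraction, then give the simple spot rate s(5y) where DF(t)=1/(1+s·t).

1 1 9691/10000
2 2 116/125
3 3 8791/10000
4 4 4271/5000
5 5 8163/10000
s(5y) = (1/(8163/10000) − 1)/(5) = 1837/40815 ≈ 4.5008%

step 1 [1y] zero: DF = P = 9691/10000 ≈ 0.969100
step 2 [2y] swap r/1=720/18971: DF=(1 − 720/18971·(0.969100))/(1+720/18971) = 116/125 ≈ 0.928000
step 3 [3y] bond c/1=7/200: DF=(976267/1000000 − 7/200·(0.969100+0.928000))/(1+7/200) = 8791/10000 ≈ 0.879100
step 4 [4y] zero: DF = P = 4271/5000 ≈ 0.854200
step 5 [5y] swap r/1=1837/44467: DF=(1 − 1837/44467·(0.969100+0.928000+0.879100+0.854200))/(1+1837/44467) = 8163/10000 ≈ 0.816300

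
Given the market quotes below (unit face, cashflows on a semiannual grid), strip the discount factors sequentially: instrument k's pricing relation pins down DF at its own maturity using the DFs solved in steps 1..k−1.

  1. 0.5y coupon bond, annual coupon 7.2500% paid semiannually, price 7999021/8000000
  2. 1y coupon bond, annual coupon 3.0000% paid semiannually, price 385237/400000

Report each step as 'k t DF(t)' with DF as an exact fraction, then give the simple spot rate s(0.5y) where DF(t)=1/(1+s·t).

step 1 [0.5y] bond c/2=29/800: DF=(7999021/8000000 − 29/800·(0))/(1+29/800) = 9649/10000 ≈ 0.964900
step 2 [1y] bond c/2=3/200: DF=(385237/400000 − 3/200·(0.964900))/(1+3/200) = 4673/5000 ≈ 0.934600

1 1/2 9649/10000
2 1 4673/5000
s(0.5y) = (1/(9649/10000) − 1)/(1/2) = 702/9649 ≈ 7.2754%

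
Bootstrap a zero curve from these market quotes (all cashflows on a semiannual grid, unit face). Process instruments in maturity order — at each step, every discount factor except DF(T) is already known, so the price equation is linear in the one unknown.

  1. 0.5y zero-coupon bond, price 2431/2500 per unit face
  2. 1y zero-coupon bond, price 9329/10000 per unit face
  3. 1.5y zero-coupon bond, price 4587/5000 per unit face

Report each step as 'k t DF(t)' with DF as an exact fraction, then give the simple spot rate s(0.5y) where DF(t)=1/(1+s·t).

1 1/2 2431/2500
2 1 9329/10000
3 3/2 4587/5000
s(0.5y) = (1/(2431/2500) − 1)/(1/2) = 138/2431 ≈ 5.6767%

step 1 [0.5y] zero: DF = P = 2431/2500 ≈ 0.972400
step 2 [1y] zero: DF = P = 9329/10000 ≈ 0.932900
step 3 [1.5y] zero: DF = P = 4587/5000 ≈ 0.917400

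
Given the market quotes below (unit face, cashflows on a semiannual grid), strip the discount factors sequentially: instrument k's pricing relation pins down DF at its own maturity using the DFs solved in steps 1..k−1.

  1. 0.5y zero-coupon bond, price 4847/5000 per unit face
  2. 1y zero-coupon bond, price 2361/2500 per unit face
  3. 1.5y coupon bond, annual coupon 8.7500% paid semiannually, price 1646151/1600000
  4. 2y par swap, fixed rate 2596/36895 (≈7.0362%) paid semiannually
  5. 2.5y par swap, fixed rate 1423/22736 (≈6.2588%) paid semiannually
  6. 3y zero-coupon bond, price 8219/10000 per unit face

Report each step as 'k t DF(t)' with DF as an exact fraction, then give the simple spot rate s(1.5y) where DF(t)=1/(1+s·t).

step 1 [0.5y] zero: DF = P = 4847/5000 ≈ 0.969400
step 2 [1y] zero: DF = P = 2361/2500 ≈ 0.944400
step 3 [1.5y] bond c/2=7/160: DF=(1646151/1600000 − 7/160·(0.969400+0.944400))/(1+7/160) = 1811/2000 ≈ 0.905500
step 4 [2y] swap r/2=1298/36895: DF=(1 − 1298/36895·(0.969400+0.944400+0.905500))/(1+1298/36895) = 4351/5000 ≈ 0.870200
step 5 [2.5y] swap r/2=1423/45472: DF=(1 − 1423/45472·(0.969400+0.944400+0.905500+0.870200))/(1+1423/45472) = 8577/10000 ≈ 0.857700
step 6 [3y] zero: DF = P = 8219/10000 ≈ 0.821900

1 1/2 4847/5000
2 1 2361/2500
3 3/2 1811/2000
4 2 4351/5000
5 5/2 8577/10000
6 3 8219/10000
s(1.5y) = (1/(1811/2000) − 1)/(3/2) = 126/1811 ≈ 6.9575%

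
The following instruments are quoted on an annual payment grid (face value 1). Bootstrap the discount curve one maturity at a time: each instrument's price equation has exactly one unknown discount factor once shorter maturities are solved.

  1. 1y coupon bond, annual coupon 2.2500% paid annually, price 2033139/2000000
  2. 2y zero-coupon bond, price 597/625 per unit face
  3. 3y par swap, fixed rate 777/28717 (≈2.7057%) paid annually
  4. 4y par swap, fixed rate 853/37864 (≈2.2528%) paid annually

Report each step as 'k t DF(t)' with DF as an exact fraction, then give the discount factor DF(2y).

step 1 [1y] bond c/1=9/400: DF=(2033139/2000000 − 9/400·(0))/(1+9/400) = 4971/5000 ≈ 0.994200
step 2 [2y] zero: DF = P = 597/625 ≈ 0.955200
step 3 [3y] swap r/1=777/28717: DF=(1 − 777/28717·(0.994200+0.955200))/(1+777/28717) = 9223/10000 ≈ 0.922300
step 4 [4y] swap r/1=853/37864: DF=(1 − 853/37864·(0.994200+0.955200+0.922300))/(1+853/37864) = 9147/10000 ≈ 0.914700

1 1 4971/5000
2 2 597/625
3 3 9223/10000
4 4 9147/10000
DF(2y) = 597/625 ≈ 0.955200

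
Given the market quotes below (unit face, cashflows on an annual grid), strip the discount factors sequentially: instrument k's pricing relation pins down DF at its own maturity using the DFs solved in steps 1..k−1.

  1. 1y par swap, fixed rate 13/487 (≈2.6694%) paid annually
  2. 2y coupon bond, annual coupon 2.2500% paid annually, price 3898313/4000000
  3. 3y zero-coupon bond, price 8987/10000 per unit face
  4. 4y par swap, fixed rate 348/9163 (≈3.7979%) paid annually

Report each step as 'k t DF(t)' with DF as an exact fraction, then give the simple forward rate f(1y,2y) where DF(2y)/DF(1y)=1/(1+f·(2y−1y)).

1 1 487/500
2 2 9317/10000
3 3 8987/10000
4 4 538/625
f(1y,2y) = ((487/500)/(9317/10000) − 1)/(1) = 423/9317 ≈ 4.5401%

step 1 [1y] swap r/1=13/487: DF=(1 − 13/487·(0))/(1+13/487) = 487/500 ≈ 0.974000
step 2 [2y] bond c/1=9/400: DF=(3898313/4000000 − 9/400·(0.974000))/(1+9/400) = 9317/10000 ≈ 0.931700
step 3 [3y] zero: DF = P = 8987/10000 ≈ 0.898700
step 4 [4y] swap r/1=348/9163: DF=(1 − 348/9163·(0.974000+0.931700+0.898700))/(1+348/9163) = 538/625 ≈ 0.860800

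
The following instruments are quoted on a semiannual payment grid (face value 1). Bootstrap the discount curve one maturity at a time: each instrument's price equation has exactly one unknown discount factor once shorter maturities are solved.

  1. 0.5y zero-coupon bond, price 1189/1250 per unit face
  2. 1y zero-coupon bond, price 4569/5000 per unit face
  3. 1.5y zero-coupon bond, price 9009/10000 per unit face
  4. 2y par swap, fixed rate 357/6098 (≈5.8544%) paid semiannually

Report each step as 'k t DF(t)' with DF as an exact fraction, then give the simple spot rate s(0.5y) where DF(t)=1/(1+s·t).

1 1/2 1189/1250
2 1 4569/5000
3 3/2 9009/10000
4 2 8929/10000
s(0.5y) = (1/(1189/1250) − 1)/(1/2) = 122/1189 ≈ 10.2607%

step 1 [0.5y] zero: DF = P = 1189/1250 ≈ 0.951200
step 2 [1y] zero: DF = P = 4569/5000 ≈ 0.913800
step 3 [1.5y] zero: DF = P = 9009/10000 ≈ 0.900900
step 4 [2y] swap r/2=357/12196: DF=(1 − 357/12196·(0.951200+0.913800+0.900900))/(1+357/12196) = 8929/10000 ≈ 0.892900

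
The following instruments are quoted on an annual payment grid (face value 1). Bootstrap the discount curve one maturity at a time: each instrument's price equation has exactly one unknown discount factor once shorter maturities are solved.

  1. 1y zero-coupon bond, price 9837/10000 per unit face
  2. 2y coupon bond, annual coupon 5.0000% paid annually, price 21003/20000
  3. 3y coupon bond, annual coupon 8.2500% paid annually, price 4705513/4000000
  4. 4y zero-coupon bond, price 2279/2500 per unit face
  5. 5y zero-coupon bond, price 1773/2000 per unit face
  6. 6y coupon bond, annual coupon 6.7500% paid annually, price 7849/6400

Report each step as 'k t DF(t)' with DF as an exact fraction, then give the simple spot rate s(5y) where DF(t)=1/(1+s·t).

step 1 [1y] zero: DF = P = 9837/10000 ≈ 0.983700
step 2 [2y] bond c/1=1/20: DF=(21003/20000 − 1/20·(0.983700))/(1+1/20) = 9533/10000 ≈ 0.953300
step 3 [3y] bond c/1=33/400: DF=(4705513/4000000 − 33/400·(0.983700+0.953300))/(1+33/400) = 9391/10000 ≈ 0.939100
step 4 [4y] zero: DF = P = 2279/2500 ≈ 0.911600
step 5 [5y] zero: DF = P = 1773/2000 ≈ 0.886500
step 6 [6y] bond c/1=27/400: DF=(7849/6400 − 27/400·(0.983700+0.953300+0.939100+0.911600+0.886500))/(1+27/400) = 8533/10000 ≈ 0.853300

1 1 9837/10000
2 2 9533/10000
3 3 9391/10000
4 4 2279/2500
5 5 1773/2000
6 6 8533/10000
s(5y) = (1/(1773/2000) − 1)/(5) = 227/8865 ≈ 2.5606%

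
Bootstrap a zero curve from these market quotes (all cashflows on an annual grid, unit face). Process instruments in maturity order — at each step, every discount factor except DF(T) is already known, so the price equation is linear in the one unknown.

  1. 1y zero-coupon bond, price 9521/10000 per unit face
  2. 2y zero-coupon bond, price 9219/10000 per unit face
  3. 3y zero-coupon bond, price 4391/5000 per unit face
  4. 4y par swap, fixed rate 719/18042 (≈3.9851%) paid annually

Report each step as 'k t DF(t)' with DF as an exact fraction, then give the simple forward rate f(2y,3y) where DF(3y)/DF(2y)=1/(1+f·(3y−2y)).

step 1 [1y] zero: DF = P = 9521/10000 ≈ 0.952100
step 2 [2y] zero: DF = P = 9219/10000 ≈ 0.921900
step 3 [3y] zero: DF = P = 4391/5000 ≈ 0.878200
step 4 [4y] swap r/1=719/18042: DF=(1 − 719/18042·(0.952100+0.921900+0.878200))/(1+719/18042) = 4281/5000 ≈ 0.856200

1 1 9521/10000
2 2 9219/10000
3 3 4391/5000
4 4 4281/5000
f(2y,3y) = ((9219/10000)/(4391/5000) − 1)/(1) = 437/8782 ≈ 4.9761%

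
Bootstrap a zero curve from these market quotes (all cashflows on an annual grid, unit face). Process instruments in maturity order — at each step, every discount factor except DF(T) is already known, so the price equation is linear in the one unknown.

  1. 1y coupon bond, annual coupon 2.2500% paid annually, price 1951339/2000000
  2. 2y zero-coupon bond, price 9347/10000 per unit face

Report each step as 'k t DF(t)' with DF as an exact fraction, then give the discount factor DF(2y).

1 1 4771/5000
2 2 9347/10000
DF(2y) = 9347/10000 ≈ 0.934700

step 1 [1y] bond c/1=9/400: DF=(1951339/2000000 − 9/400·(0))/(1+9/400) = 4771/5000 ≈ 0.954200
step 2 [2y] zero: DF = P = 9347/10000 ≈ 0.934700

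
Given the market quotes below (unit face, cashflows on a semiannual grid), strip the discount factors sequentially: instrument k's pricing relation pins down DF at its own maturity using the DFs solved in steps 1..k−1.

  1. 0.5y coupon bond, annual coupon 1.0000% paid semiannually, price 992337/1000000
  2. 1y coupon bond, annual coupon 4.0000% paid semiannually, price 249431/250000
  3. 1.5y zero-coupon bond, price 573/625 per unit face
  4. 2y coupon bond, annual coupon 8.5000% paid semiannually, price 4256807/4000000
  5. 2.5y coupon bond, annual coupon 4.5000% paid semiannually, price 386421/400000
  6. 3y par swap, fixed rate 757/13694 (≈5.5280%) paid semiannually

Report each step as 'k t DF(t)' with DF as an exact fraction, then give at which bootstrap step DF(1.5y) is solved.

1 1/2 4937/5000
2 1 2397/2500
3 3/2 573/625
4 2 9041/10000
5 5/2 8619/10000
6 3 4243/5000
DF(1.5y) is solved at step 3

step 1 [0.5y] bond c/2=1/200: DF=(992337/1000000 − 1/200·(0))/(1+1/200) = 4937/5000 ≈ 0.987400
step 2 [1y] bond c/2=1/50: DF=(249431/250000 − 1/50·(0.987400))/(1+1/50) = 2397/2500 ≈ 0.958800
step 3 [1.5y] zero: DF = P = 573/625 ≈ 0.916800
step 4 [2y] bond c/2=17/400: DF=(4256807/4000000 − 17/400·(0.987400+0.958800+0.916800))/(1+17/400) = 9041/10000 ≈ 0.904100
step 5 [2.5y] bond c/2=9/400: DF=(386421/400000 − 9/400·(0.987400+0.958800+0.916800+0.904100))/(1+9/400) = 8619/10000 ≈ 0.861900
step 6 [3y] swap r/2=757/27388: DF=(1 − 757/27388·(0.987400+0.958800+0.916800+0.904100+0.861900))/(1+757/27388) = 4243/5000 ≈ 0.848600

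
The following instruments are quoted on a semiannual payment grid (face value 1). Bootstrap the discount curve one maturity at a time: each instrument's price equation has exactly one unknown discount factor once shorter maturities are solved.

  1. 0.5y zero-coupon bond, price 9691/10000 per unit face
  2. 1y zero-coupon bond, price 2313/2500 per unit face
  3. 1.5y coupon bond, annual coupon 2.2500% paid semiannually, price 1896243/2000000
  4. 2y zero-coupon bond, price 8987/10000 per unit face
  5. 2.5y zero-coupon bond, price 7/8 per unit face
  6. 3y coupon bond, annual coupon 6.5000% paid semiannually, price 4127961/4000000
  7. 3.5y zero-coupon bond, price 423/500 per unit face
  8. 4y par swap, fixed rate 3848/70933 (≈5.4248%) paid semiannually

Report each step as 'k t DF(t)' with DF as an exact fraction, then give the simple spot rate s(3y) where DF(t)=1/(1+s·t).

1 1/2 9691/10000
2 1 2313/2500
3 3/2 1833/2000
4 2 8987/10000
5 5/2 7/8
6 3 1069/1250
7 7/2 423/500
8 4 2019/2500
s(3y) = (1/(1069/1250) − 1)/(3) = 181/3207 ≈ 5.6439%

step 1 [0.5y] zero: DF = P = 9691/10000 ≈ 0.969100
step 2 [1y] zero: DF = P = 2313/2500 ≈ 0.925200
step 3 [1.5y] bond c/2=9/800: DF=(1896243/2000000 − 9/800·(0.969100+0.925200))/(1+9/800) = 1833/2000 ≈ 0.916500
step 4 [2y] zero: DF = P = 8987/10000 ≈ 0.898700
step 5 [2.5y] zero: DF = P = 7/8 ≈ 0.875000
step 6 [3y] bond c/2=13/400: DF=(4127961/4000000 − 13/400·(0.969100+0.925200+0.916500+0.898700+0.875000))/(1+13/400) = 1069/1250 ≈ 0.855200
step 7 [3.5y] zero: DF = P = 423/500 ≈ 0.846000
step 8 [4y] swap r/2=1924/70933: DF=(1 − 1924/70933·(0.969100+0.925200+0.916500+0.898700+0.875000+0.855200+0.846000))/(1+1924/70933) = 2019/2500 ≈ 0.807600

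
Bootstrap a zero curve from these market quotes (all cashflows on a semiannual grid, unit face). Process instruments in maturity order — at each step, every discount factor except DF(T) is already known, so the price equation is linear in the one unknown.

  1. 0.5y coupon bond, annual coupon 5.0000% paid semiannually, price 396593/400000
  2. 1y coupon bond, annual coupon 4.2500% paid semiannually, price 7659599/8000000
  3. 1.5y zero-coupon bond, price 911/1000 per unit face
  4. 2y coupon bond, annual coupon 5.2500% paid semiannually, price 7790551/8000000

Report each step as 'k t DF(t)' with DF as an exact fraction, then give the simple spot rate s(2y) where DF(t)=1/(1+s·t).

step 1 [0.5y] bond c/2=1/40: DF=(396593/400000 − 1/40·(0))/(1+1/40) = 9673/10000 ≈ 0.967300
step 2 [1y] bond c/2=17/800: DF=(7659599/8000000 − 17/800·(0.967300))/(1+17/800) = 4587/5000 ≈ 0.917400
step 3 [1.5y] zero: DF = P = 911/1000 ≈ 0.911000
step 4 [2y] bond c/2=21/800: DF=(7790551/8000000 − 21/800·(0.967300+0.917400+0.911000))/(1+21/800) = 4387/5000 ≈ 0.877400

1 1/2 9673/10000
2 1 4587/5000
3 3/2 911/1000
4 2 4387/5000
s(2y) = (1/(4387/5000) − 1)/(2) = 613/8774 ≈ 6.9866%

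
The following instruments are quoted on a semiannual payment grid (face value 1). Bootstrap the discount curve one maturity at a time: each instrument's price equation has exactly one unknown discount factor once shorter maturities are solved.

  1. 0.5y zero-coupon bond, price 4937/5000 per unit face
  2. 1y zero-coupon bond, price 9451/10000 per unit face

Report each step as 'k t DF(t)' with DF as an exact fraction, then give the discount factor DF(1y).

step 1 [0.5y] zero: DF = P = 4937/5000 ≈ 0.987400
step 2 [1y] zero: DF = P = 9451/10000 ≈ 0.945100

1 1/2 4937/5000
2 1 9451/10000
DF(1y) = 9451/10000 ≈ 0.945100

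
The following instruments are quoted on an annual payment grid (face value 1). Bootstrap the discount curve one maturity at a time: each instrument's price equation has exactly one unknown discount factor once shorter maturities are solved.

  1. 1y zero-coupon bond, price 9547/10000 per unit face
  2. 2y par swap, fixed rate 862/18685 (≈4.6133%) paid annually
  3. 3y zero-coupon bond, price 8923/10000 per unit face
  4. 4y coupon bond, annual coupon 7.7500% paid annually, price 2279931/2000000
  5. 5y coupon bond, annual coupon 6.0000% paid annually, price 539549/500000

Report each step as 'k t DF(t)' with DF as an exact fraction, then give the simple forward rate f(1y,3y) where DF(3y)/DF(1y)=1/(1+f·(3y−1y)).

1 1 9547/10000
2 2 4569/5000
3 3 8923/10000
4 4 4297/5000
5 5 8131/10000
f(1y,3y) = ((9547/10000)/(8923/10000) − 1)/(2) = 312/8923 ≈ 3.4966%

step 1 [1y] zero: DF = P = 9547/10000 ≈ 0.954700
step 2 [2y] swap r/1=862/18685: DF=(1 − 862/18685·(0.954700))/(1+862/18685) = 4569/5000 ≈ 0.913800
step 3 [3y] zero: DF = P = 8923/10000 ≈ 0.892300
step 4 [4y] bond c/1=31/400: DF=(2279931/2000000 − 31/400·(0.954700+0.913800+0.892300))/(1+31/400) = 4297/5000 ≈ 0.859400
step 5 [5y] bond c/1=3/50: DF=(539549/500000 − 3/50·(0.954700+0.913800+0.892300+0.859400))/(1+3/50) = 8131/10000 ≈ 0.813100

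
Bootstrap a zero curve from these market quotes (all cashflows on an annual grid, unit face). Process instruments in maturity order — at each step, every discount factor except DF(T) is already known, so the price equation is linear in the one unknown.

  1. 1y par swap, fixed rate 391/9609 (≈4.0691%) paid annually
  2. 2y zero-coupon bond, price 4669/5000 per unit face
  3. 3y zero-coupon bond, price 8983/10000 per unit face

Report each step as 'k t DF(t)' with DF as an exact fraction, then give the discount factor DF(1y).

step 1 [1y] swap r/1=391/9609: DF=(1 − 391/9609·(0))/(1+391/9609) = 9609/10000 ≈ 0.960900
step 2 [2y] zero: DF = P = 4669/5000 ≈ 0.933800
step 3 [3y] zero: DF = P = 8983/10000 ≈ 0.898300

1 1 9609/10000
2 2 4669/5000
3 3 8983/10000
DF(1y) = 9609/10000 ≈ 0.960900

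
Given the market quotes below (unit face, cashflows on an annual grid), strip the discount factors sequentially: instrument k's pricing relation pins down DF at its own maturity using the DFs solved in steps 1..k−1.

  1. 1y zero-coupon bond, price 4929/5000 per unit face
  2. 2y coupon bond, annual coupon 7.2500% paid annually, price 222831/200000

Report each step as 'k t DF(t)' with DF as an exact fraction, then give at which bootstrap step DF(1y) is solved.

step 1 [1y] zero: DF = P = 4929/5000 ≈ 0.985800
step 2 [2y] bond c/1=29/400: DF=(222831/200000 − 29/400·(0.985800))/(1+29/400) = 4861/5000 ≈ 0.972200

1 1 4929/5000
2 2 4861/5000
DF(1y) is solved at step 1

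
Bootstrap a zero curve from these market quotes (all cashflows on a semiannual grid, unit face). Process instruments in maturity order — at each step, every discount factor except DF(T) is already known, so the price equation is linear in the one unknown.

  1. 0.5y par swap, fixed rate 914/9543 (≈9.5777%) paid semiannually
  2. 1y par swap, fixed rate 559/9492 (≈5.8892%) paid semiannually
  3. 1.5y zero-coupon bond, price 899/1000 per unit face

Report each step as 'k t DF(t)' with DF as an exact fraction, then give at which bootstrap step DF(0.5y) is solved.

1 1/2 9543/10000
2 1 9441/10000
3 3/2 899/1000
DF(0.5y) is solved at step 1

step 1 [0.5y] swap r/2=457/9543: DF=(1 − 457/9543·(0))/(1+457/9543) = 9543/10000 ≈ 0.954300
step 2 [1y] swap r/2=559/18984: DF=(1 − 559/18984·(0.954300))/(1+559/18984) = 9441/10000 ≈ 0.944100
step 3 [1.5y] zero: DF = P = 899/1000 ≈ 0.899000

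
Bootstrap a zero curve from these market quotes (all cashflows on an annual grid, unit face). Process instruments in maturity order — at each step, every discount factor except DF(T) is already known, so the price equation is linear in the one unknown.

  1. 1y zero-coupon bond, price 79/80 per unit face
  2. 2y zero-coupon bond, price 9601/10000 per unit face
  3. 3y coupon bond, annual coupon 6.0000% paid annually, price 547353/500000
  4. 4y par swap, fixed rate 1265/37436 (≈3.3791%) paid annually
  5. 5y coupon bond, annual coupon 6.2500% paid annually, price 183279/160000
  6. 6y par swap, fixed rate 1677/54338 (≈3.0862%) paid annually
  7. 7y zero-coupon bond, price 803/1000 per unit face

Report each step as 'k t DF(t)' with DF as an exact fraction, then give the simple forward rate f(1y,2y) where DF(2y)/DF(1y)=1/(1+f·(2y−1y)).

step 1 [1y] zero: DF = P = 79/80 ≈ 0.987500
step 2 [2y] zero: DF = P = 9601/10000 ≈ 0.960100
step 3 [3y] bond c/1=3/50: DF=(547353/500000 − 3/50·(0.987500+0.960100))/(1+3/50) = 369/400 ≈ 0.922500
step 4 [4y] swap r/1=1265/37436: DF=(1 − 1265/37436·(0.987500+0.960100+0.922500))/(1+1265/37436) = 1747/2000 ≈ 0.873500
step 5 [5y] bond c/1=1/16: DF=(183279/160000 − 1/16·(0.987500+0.960100+0.922500+0.873500))/(1+1/16) = 8579/10000 ≈ 0.857900
step 6 [6y] swap r/1=1677/54338: DF=(1 − 1677/54338·(0.987500+0.960100+0.922500+0.873500+0.857900))/(1+1677/54338) = 8323/10000 ≈ 0.832300
step 7 [7y] zero: DF = P = 803/1000 ≈ 0.803000

1 1 79/80
2 2 9601/10000
3 3 369/400
4 4 1747/2000
5 5 8579/10000
6 6 8323/10000
7 7 803/1000
f(1y,2y) = ((79/80)/(9601/10000) − 1)/(1) = 274/9601 ≈ 2.8539%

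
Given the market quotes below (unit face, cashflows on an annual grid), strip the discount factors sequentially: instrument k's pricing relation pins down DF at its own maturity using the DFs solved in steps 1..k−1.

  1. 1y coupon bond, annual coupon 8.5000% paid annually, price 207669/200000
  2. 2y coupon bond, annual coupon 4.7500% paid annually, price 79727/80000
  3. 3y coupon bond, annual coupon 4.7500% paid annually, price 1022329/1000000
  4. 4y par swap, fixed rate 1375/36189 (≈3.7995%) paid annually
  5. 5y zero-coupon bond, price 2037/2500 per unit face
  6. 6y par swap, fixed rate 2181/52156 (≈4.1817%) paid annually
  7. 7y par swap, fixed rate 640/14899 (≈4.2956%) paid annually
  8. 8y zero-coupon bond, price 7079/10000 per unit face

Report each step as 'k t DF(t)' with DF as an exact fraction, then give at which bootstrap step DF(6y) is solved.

step 1 [1y] bond c/1=17/200: DF=(207669/200000 − 17/200·(0))/(1+17/200) = 957/1000 ≈ 0.957000
step 2 [2y] bond c/1=19/400: DF=(79727/80000 − 19/400·(0.957000))/(1+19/400) = 227/250 ≈ 0.908000
step 3 [3y] bond c/1=19/400: DF=(1022329/1000000 − 19/400·(0.957000+0.908000))/(1+19/400) = 4457/5000 ≈ 0.891400
step 4 [4y] swap r/1=1375/36189: DF=(1 − 1375/36189·(0.957000+0.908000+0.891400))/(1+1375/36189) = 69/80 ≈ 0.862500
step 5 [5y] zero: DF = P = 2037/2500 ≈ 0.814800
step 6 [6y] swap r/1=2181/52156: DF=(1 − 2181/52156·(0.957000+0.908000+0.891400+0.862500+0.814800))/(1+2181/52156) = 7819/10000 ≈ 0.781900
step 7 [7y] swap r/1=640/14899: DF=(1 − 640/14899·(0.957000+0.908000+0.891400+0.862500+0.814800+0.781900))/(1+640/14899) = 93/125 ≈ 0.744000
step 8 [8y] zero: DF = P = 7079/10000 ≈ 0.707900

1 1 957/1000
2 2 227/250
3 3 4457/5000
4 4 69/80
5 5 2037/2500
6 6 7819/10000
7 7 93/125
8 8 7079/10000
DF(6y) is solved at step 6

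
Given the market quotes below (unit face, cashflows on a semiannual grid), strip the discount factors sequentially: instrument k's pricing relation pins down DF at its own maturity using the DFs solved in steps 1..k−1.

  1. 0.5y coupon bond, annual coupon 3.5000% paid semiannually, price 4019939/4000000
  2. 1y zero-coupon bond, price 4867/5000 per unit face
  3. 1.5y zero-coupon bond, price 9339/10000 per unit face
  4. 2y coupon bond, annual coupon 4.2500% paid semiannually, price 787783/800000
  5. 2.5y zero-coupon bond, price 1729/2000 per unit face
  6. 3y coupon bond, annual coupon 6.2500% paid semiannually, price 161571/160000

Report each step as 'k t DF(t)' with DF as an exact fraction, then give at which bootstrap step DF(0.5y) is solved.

1 1/2 9877/10000
2 1 4867/5000
3 3/2 9339/10000
4 2 113/125
5 5/2 1729/2000
6 3 8379/10000
DF(0.5y) is solved at step 1

step 1 [0.5y] bond c/2=7/400: DF=(4019939/4000000 − 7/400·(0))/(1+7/400) = 9877/10000 ≈ 0.987700
step 2 [1y] zero: DF = P = 4867/5000 ≈ 0.973400
step 3 [1.5y] zero: DF = P = 9339/10000 ≈ 0.933900
step 4 [2y] bond c/2=17/800: DF=(787783/800000 − 17/800·(0.987700+0.973400+0.933900))/(1+17/800) = 113/125 ≈ 0.904000
step 5 [2.5y] zero: DF = P = 1729/2000 ≈ 0.864500
step 6 [3y] bond c/2=1/32: DF=(161571/160000 − 1/32·(0.987700+0.973400+0.933900+0.904000+0.864500))/(1+1/32) = 8379/10000 ≈ 0.837900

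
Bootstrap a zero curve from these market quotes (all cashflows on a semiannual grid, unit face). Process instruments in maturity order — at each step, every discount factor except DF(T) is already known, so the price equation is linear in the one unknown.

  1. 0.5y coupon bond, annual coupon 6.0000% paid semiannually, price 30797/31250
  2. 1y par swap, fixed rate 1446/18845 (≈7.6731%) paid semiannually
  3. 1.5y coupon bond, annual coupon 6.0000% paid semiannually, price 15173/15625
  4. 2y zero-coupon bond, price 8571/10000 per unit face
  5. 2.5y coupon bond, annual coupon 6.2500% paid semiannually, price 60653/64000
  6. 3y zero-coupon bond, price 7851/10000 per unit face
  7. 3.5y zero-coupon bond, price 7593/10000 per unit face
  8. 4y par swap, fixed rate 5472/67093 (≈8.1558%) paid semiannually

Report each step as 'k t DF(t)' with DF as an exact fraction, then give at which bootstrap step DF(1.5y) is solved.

step 1 [0.5y] bond c/2=3/100: DF=(30797/31250 − 3/100·(0))/(1+3/100) = 598/625 ≈ 0.956800
step 2 [1y] swap r/2=723/18845: DF=(1 − 723/18845·(0.956800))/(1+723/18845) = 9277/10000 ≈ 0.927700
step 3 [1.5y] bond c/2=3/100: DF=(15173/15625 − 3/100·(0.956800+0.927700))/(1+3/100) = 8879/10000 ≈ 0.887900
step 4 [2y] zero: DF = P = 8571/10000 ≈ 0.857100
step 5 [2.5y] bond c/2=1/32: DF=(60653/64000 − 1/32·(0.956800+0.927700+0.887900+0.857100))/(1+1/32) = 809/1000 ≈ 0.809000
step 6 [3y] zero: DF = P = 7851/10000 ≈ 0.785100
step 7 [3.5y] zero: DF = P = 7593/10000 ≈ 0.759300
step 8 [4y] swap r/2=2736/67093: DF=(1 − 2736/67093·(0.956800+0.927700+0.887900+0.857100+0.809000+0.785100+0.759300))/(1+2736/67093) = 454/625 ≈ 0.726400

1 1/2 598/625
2 1 9277/10000
3 3/2 8879/10000
4 2 8571/10000
5 5/2 809/1000
6 3 7851/10000
7 7/2 7593/10000
8 4 454/625
DF(1.5y) is solved at step 3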